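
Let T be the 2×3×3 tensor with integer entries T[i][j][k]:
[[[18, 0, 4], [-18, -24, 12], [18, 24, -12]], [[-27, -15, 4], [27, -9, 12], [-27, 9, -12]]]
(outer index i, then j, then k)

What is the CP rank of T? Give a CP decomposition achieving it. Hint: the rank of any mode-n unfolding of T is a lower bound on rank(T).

Lower bound: the mode-2 unfolding of T (rows indexed by j, columns by (i,k) = (0,0), (0,1), (0,2), (1,0), (1,1), (1,2)) is [[18, 0, 4, -27, -15, 4], [-18, -24, 12, 27, -9, 12], [18, 24, -12, -27, 9, -12]].
There the 2×2 minor on rows j ∈ {0, 1}, columns (i,k) ∈ {(0,0), (0,1)} is det [[18, 0], [-18, -24]] = -432 ≠ 0, so this unfolding has rank ≥ 2; CP rank is at least every unfolding rank, so rank(T) ≥ 2. (Unfolding ranks only ever bound the CP rank from below — rank(T) can be strictly larger than all of them — so the matching upper bound has to come from an explicit 2-term decomposition.)
Upper bound — finding two terms. Write S_k = T[:,:,k] for the frontal slices: S₀ = [[18, -18, 18], [-27, 27, -27]], S₁ = [[0, -24, 24], [-15, -9, 9]], S₂ = [[4, 12, -12], [4, 12, -12]].
If T = a₁ (x) b₁ (x) c₁ + a₂ (x) b₂ (x) c₂ then each S_k = c₁[k]·a₁b₁ᵀ + c₂[k]·a₂b₂ᵀ. S₀ and S₁ are linearly independent, so a₁b₁ᵀ and a₂b₂ᵀ must span the same plane of matrices: they are the rank-1 matrices of the form x·S₀ + y·S₁.
The 2×2 minor of x·S₀ + y·S₁ on rows {0,1}, columns {0,1} is −1080·xy − 360·y² = (-360)·(y)(3·x + y), vanishing at (x:y) = (1:0) and (1:-3).
M₁ = S₀ = [[18, -18, 18], [-27, 27, -27]] = 9·[2, -3][1, -1, 1]ᵀ and M₂ = S₀ − 3·S₁ = [[18, 54, -54], [18, 54, -54]] = 18·[1, 1][1, 3, -3]ᵀ, so take a₁ = [2, -3], b₁ = [1, -1, 1], a₂ = [1, 1], b₂ = [1, 3, -3].
Each slice is an integer combination of E₁ = a₁b₁ᵀ and E₂ = a₂b₂ᵀ: S₀ = 9·E₁, S₁ = 3·E₁ − 6·E₂, S₂ = 4·E₂; reading off coefficients, c₁ = [9, 3, 0] and c₂ = [0, -6, 4].
Hence T = [2, -3] (x) [1, -1, 1] (x) [9, 3, 0] + [1, 1] (x) [1, 3, -3] (x) [0, -6, 4], so rank(T) ≤ 2.
These bounds meet, so rank(T) = 2.

rank(T) = 2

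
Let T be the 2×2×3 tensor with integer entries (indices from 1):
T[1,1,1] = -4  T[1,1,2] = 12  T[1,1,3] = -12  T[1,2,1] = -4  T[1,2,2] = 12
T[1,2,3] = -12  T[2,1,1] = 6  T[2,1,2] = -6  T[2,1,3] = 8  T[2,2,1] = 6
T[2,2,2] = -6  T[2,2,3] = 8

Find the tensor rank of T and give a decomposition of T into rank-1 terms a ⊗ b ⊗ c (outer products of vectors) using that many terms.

Lower bound: the mode-3 unfolding of T (rows indexed by k, columns by (i,j) = (1,1), (1,2), (2,1), (2,2)) is [[-4, -4, 6, 6], [12, 12, -6, -6], [-12, -12, 8, 8]].
There the 2×2 minor on rows k ∈ {1, 2}, columns (i,j) ∈ {(1,1), (2,1)} is det [[-4, 6], [12, -6]] = -48 ≠ 0, so this unfolding has rank ≥ 2; CP rank is at least every unfolding rank, so rank(T) ≥ 2. (This is only a lower bound: in general the CP rank may exceed every unfolding rank, so we still need to exhibit 2 rank-1 terms summing to T.)
Upper bound — finding two terms. Every mode-2 slice of T is a multiple of one matrix: T[:,j,:] = b[j]·M with b = (1, 1) and M = [[-4, 12, -12], [6, -6, 8]] (rows indexed by i, columns by k). So it suffices to write M as a sum of two rank-1 matrices.
Splitting M by its rows (i = 1, 2), M = (1, 0)(-4, 12, -12)ᵀ + (0, 1)(6, -6, 8)ᵀ.
Hence T = (1, 0) ⊗ (1, 1) ⊗ (-4, 12, -12) + (0, 1) ⊗ (1, 1) ⊗ (6, -6, 8), so rank(T) ≤ 2.
These bounds meet, so rank(T) = 2.

rank(T) = 2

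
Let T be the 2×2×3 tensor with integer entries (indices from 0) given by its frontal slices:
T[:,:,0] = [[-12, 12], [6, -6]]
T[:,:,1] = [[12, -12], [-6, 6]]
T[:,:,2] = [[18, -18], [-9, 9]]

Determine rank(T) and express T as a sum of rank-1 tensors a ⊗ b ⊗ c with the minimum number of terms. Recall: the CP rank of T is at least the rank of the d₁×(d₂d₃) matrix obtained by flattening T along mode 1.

rank(T) = 1

Lower bound: T ≠ 0 (e.g. T[0,0,0] = -12), so rank(T) ≥ 1.
Upper bound: if T = a ⊗ b ⊗ c then every fibre of T is a multiple of the corresponding factor, so read the factors off the fibres through the nonzero entry T[0,0,0] = -12.
The mode-1 fibre T[:,0,0] = [-12, 6] gives a = [2, -1] (primitive direction); the mode-2 fibre T[0,:,0] = [-12, 12] gives b = [1, -1]; then c[k] = T[0,0,k] / (a[0]·b[0]) = [-12, 12, 18] / 2 = [-6, 6, 9].
Expanding [2, -1] ⊗ [1, -1] ⊗ [-6, 6, 9] reproduces all 12 entries of T, so T = [2, -1] ⊗ [1, -1] ⊗ [-6, 6, 9] and rank(T) ≤ 1.
These bounds meet, so rank(T) = 1.
Check entry T[1,1,2] = 9: (-1)·(-1)·(9) = 9.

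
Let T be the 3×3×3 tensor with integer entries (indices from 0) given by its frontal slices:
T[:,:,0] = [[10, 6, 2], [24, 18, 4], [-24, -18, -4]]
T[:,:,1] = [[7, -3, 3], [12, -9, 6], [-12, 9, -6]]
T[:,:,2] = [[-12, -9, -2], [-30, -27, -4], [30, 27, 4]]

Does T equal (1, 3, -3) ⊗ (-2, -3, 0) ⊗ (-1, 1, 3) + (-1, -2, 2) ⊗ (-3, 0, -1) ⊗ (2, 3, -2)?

No

Reconstruct entry (0,0,0) from the claimed factors: Σₗ aₗ[0]bₗ[0]cₗ[0] = (1)·(-2)·(-1) + (-1)·(-3)·(2) = 8, but T[0,0,0] = 10. The claim is false.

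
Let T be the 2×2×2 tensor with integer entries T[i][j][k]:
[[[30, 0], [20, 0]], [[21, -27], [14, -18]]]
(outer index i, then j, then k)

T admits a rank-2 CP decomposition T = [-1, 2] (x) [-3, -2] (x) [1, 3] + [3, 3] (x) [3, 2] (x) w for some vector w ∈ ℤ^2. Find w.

w = [3, -1]

Subtract the known terms from T to get the rank-1 residual R = [3, 3] (x) [3, 2] (x) w, so R[i,j,k] = a[i]·b[j]·w[k]. Pick indices with nonzero a[0]·b[0] = (3)·(3) = 9. Only the fibre through (0,0,·) is needed: R[0,0,:] = T[0,0,:] − Σₗ aₗ[0]bₗ[0]cₗ = [30, 0] − (-1)·(-3)·[1, 3] = [27, -9]. Then w[k] = R[0,0,k] / 9 for each k, giving w = [27, -9] / 9 = [3, -1].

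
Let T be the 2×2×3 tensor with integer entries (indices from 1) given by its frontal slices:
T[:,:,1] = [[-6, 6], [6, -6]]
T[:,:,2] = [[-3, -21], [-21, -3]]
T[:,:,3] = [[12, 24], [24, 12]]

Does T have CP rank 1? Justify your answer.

The mode-2 unfolding of T (rows indexed by j, columns by (i,k) = (1,1), (1,2), (1,3), (2,1), (2,2), (2,3)) is [[-6, -3, 12, 6, -21, 24], [6, -21, 24, -6, -3, 12]].
There the 2×2 minor on rows j ∈ {1, 2}, columns (i,k) ∈ {(1,1), (1,2)} is det [[-6, -3], [6, -21]] = 144 ≠ 0, so this unfolding has rank ≥ 2; CP rank is at least every unfolding rank, so rank(T) ≥ 2.
In particular rank(T) ≥ 2 > 1, so T is not rank-1.

No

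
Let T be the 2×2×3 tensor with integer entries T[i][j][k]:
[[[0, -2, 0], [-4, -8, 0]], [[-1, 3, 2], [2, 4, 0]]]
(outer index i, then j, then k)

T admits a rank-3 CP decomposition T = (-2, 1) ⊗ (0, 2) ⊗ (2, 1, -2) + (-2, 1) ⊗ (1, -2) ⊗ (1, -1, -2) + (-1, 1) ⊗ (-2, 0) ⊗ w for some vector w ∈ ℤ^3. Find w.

w = (1, -2, -2)

Subtract the known terms from T to get the rank-1 residual R = (-1, 1) ⊗ (-2, 0) ⊗ w, so R[i,j,k] = a[i]·b[j]·w[k]. Pick indices with nonzero a[0]·b[0] = (-1)·(-2) = 2. Only the fibre through (0,0,·) is needed: R[0,0,:] = T[0,0,:] − Σₗ aₗ[0]bₗ[0]cₗ = [0, -2, 0] − (-2)·(0)·(2, 1, -2) − (-2)·(1)·(1, -1, -2) = [2, -4, -4]. Then w[k] = R[0,0,k] / 2 for each k, giving w = [2, -4, -4] / 2 = (1, -2, -2).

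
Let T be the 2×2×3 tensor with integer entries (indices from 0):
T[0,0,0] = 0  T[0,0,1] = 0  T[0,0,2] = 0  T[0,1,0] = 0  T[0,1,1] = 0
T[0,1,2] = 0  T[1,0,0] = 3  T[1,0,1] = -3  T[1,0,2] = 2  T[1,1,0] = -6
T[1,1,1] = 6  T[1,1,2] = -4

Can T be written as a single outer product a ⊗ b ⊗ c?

If T = a ⊗ b ⊗ c then every fibre of T is a multiple of the corresponding factor, so read the factors off the fibres through the nonzero entry T[1,0,0] = 3.
The mode-1 fibre T[:,0,0] = [0, 3] gives a = [0, 1] (primitive direction); the mode-2 fibre T[1,:,0] = [3, -6] gives b = [1, -2]; then c[k] = T[1,0,k] / (a[1]·b[0]) = [3, -3, 2] / 1 = [3, -3, 2].
Expanding [0, 1] ⊗ [1, -2] ⊗ [3, -3, 2] reproduces all 12 entries of T, so T = [0, 1] ⊗ [1, -2] ⊗ [3, -3, 2] and rank(T) ≤ 1.
Equivalently every frontal slice T[:,:,k] is c[k] times the rank-1 matrix [0, 1] ⊗ [1, -2]. So T has rank 1 (it is nonzero).

Yes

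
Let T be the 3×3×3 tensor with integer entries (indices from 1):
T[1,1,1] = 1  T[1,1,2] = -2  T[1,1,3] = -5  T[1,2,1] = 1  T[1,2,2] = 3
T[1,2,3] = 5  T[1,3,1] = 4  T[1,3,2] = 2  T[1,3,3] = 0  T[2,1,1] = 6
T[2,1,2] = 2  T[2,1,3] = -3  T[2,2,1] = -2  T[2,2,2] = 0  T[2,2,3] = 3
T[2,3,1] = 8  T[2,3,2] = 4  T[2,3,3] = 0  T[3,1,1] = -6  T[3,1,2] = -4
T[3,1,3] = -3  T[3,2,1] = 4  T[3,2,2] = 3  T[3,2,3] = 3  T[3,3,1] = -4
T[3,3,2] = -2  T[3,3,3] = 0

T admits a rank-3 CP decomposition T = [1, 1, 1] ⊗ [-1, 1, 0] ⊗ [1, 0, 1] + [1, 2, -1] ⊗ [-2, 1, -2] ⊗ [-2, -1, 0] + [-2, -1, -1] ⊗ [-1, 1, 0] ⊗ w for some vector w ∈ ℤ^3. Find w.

Subtract the known terms from T to get the rank-1 residual R = [-2, -1, -1] ⊗ [-1, 1, 0] ⊗ w, so R[i,j,k] = a[i]·b[j]·w[k]. Pick indices with nonzero a[1]·b[1] = (-2)·(-1) = 2. Only the fibre through (1,1,·) is needed: R[1,1,:] = T[1,1,:] − Σₗ aₗ[1]bₗ[1]cₗ = [1, -2, -5] − (1)·(-1)·[1, 0, 1] − (1)·(-2)·[-2, -1, 0] = [-2, -4, -4]. Then w[k] = R[1,1,k] / 2 for each k, giving w = [-2, -4, -4] / 2 = [-1, -2, -2].

w = [-1, -2, -2]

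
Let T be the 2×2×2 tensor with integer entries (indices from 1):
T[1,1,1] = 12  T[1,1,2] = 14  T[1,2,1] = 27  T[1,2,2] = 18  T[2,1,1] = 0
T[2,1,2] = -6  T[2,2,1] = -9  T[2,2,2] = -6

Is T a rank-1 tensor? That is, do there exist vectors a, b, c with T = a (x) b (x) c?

No

The mode-3 unfolding of T (rows indexed by k, columns by (i,j) = (1,1), (1,2), (2,1), (2,2)) is [[12, 27, 0, -9], [14, 18, -6, -6]].
There the 2×2 minor on rows k ∈ {1, 2}, columns (i,j) ∈ {(1,1), (1,2)} is det [[12, 27], [14, 18]] = -162 ≠ 0, so this unfolding has rank ≥ 2; CP rank is at least every unfolding rank, so rank(T) ≥ 2.
In particular rank(T) ≥ 2 > 1, so T is not rank-1.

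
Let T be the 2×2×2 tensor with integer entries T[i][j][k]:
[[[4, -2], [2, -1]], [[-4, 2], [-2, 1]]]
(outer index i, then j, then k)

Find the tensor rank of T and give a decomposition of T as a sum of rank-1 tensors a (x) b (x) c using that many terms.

rank(T) = 1

Lower bound: T ≠ 0 (e.g. T[0,0,0] = 4), so rank(T) ≥ 1.
Upper bound: if T = a (x) b (x) c then every fibre of T is a multiple of the corresponding factor, so read the factors off the fibres through the nonzero entry T[0,0,0] = 4.
The mode-1 fibre T[:,0,0] = [4, -4] gives a = [1, -1] (primitive direction); the mode-2 fibre T[0,:,0] = [4, 2] gives b = [2, 1]; then c[k] = T[0,0,k] / (a[0]·b[0]) = [4, -2] / 2 = [2, -1].
Expanding [1, -1] (x) [2, 1] (x) [2, -1] reproduces all 8 entries of T, so T = [1, -1] (x) [2, 1] (x) [2, -1] and rank(T) ≤ 1.
These bounds meet, so rank(T) = 1.
Check entry T[0,1,0] = 2: (1)·(1)·(2) = 2.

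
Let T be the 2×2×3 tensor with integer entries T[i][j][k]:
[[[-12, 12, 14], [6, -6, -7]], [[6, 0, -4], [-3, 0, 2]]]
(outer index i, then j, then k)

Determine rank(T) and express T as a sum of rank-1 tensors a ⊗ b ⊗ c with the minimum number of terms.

Lower bound: in the mode-1 unfolding of T (rows indexed by i, columns by (j,k)) the 2×2 minor on rows i ∈ {0, 1}, columns (j,k) ∈ {(0,0), (0,1)} is det [[-12, 12], [6, 0]] = -72 ≠ 0, so that unfolding has rank ≥ 2 and hence rank(T) ≥ 2 (CP rank is at least every unfolding rank, though it can be larger).
Upper bound: T[:,j,:] = b[j]·M for every slice, with b = [2, -1] and M = [[-6, 6, 7], [3, 0, -2]] (rows i, columns k).
Splitting M by its rows (i = 0, 1), M = [1, 0][-6, 6, 7]ᵀ + [0, 1][3, 0, -2]ᵀ.
Hence T = [1, 0] ⊗ [2, -1] ⊗ [-6, 6, 7] + [0, 1] ⊗ [2, -1] ⊗ [3, 0, -2], so rank(T) ≤ 2.
These bounds meet, so rank(T) = 2.

rank(T) = 2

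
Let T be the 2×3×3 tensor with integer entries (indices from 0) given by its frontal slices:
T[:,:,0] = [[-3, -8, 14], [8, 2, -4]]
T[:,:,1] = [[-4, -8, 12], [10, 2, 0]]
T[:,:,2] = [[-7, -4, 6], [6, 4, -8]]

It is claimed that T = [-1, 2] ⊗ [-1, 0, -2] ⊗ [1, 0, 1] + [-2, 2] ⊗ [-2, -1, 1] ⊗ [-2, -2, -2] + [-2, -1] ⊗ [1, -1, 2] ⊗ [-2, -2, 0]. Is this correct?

Reconstruct entrywise from the claimed factors. For example, T[0,0,1] = -4 and Σₗ aₗ[0]bₗ[0]cₗ[1] = (-1)·(-1)·(0) + (-2)·(-2)·(-2) + (-2)·(1)·(-2) = -4; checking all 18 entries, every one matches. The claim holds.

Yes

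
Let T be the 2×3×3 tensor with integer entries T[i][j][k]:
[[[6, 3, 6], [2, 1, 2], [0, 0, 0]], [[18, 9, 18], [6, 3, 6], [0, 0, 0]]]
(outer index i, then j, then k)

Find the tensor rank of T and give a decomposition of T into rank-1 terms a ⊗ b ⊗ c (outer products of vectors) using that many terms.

rank(T) = 1

Lower bound: T ≠ 0 (e.g. T[0,0,0] = 6), so rank(T) ≥ 1.
Upper bound: the mode-1 fibre T[:,0,0] = [6, 18] gives a = [1, 3] (primitive direction); the mode-2 fibre T[0,:,0] = [6, 2, 0] gives b = [3, 1, 0]; then c[k] = T[0,0,k] / (a[0]·b[0]) = [6, 3, 6] / 3 = [2, 1, 2].
Expanding [1, 3] ⊗ [3, 1, 0] ⊗ [2, 1, 2] reproduces all 18 entries of T, so T = [1, 3] ⊗ [3, 1, 0] ⊗ [2, 1, 2] and rank(T) ≤ 1.
These bounds meet, so rank(T) = 1.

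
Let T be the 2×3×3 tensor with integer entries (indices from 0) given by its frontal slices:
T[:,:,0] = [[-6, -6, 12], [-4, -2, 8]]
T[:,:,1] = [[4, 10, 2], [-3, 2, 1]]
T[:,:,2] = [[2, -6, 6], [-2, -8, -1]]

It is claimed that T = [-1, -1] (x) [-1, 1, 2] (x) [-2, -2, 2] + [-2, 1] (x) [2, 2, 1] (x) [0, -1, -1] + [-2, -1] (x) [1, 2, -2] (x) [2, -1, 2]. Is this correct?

Yes

Reconstruct entrywise from the claimed factors. For example, T[0,2,2] = 6 and Σₗ aₗ[0]bₗ[2]cₗ[2] = (-1)·(2)·(2) + (-2)·(1)·(-1) + (-2)·(-2)·(2) = 6; checking all 18 entries, every one matches. The claim holds.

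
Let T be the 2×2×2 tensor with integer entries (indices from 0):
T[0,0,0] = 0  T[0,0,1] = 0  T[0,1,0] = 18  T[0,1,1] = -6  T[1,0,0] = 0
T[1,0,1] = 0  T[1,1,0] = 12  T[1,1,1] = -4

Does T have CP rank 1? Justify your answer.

The mode-1 fibre T[:,1,0] = [18, 12] gives a = [3, 2] (primitive direction); the mode-2 fibre T[0,:,0] = [0, 18] gives b = [0, 1]; then c[k] = T[0,1,k] / (a[0]·b[1]) = [18, -6] / 3 = [6, -2].
Expanding [3, 2] ⊗ [0, 1] ⊗ [6, -2] reproduces all 8 entries of T, so T = [3, 2] ⊗ [0, 1] ⊗ [6, -2] and rank(T) ≤ 1.
Equivalently every frontal slice T[:,:,k] is c[k] times the rank-1 matrix [3, 2] ⊗ [0, 1]. So T has rank 1 (it is nonzero).

Yes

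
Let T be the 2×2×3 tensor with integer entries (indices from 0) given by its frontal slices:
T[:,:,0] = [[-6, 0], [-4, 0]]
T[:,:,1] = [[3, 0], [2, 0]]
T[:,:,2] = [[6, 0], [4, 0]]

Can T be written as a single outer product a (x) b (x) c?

If T = a (x) b (x) c then every fibre of T is a multiple of the corresponding factor, so read the factors off the fibres through the nonzero entry T[0,0,0] = -6.
The mode-1 fibre T[:,0,0] = [-6, -4] gives a = [3, 2] (primitive direction); the mode-2 fibre T[0,:,0] = [-6, 0] gives b = [1, 0]; then c[k] = T[0,0,k] / (a[0]·b[0]) = [-6, 3, 6] / 3 = [-2, 1, 2].
Expanding [3, 2] (x) [1, 0] (x) [-2, 1, 2] reproduces all 12 entries of T, so T = [3, 2] (x) [1, 0] (x) [-2, 1, 2] and rank(T) ≤ 1.
Equivalently every frontal slice T[:,:,k] is c[k] times the rank-1 matrix [3, 2] (x) [1, 0]. So T has rank 1 (it is nonzero).

Yes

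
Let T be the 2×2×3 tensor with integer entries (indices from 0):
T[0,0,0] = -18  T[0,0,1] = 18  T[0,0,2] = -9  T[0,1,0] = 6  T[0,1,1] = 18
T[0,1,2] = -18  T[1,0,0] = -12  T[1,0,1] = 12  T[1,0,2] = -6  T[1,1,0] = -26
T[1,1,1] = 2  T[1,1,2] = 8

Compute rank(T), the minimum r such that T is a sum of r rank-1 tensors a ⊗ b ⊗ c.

Lower bound: the mode-1 unfolding of T (rows indexed by i, columns by (j,k) = (0,0), (0,1), (0,2), (1,0), (1,1), (1,2)) is [[-18, 18, -9, 6, 18, -18], [-12, 12, -6, -26, 2, 8]].
There the 2×2 minor on rows i ∈ {0, 1}, columns (j,k) ∈ {(0,0), (1,0)} is det [[-18, 6], [-12, -26]] = 540 ≠ 0, so this unfolding has rank ≥ 2; CP rank is at least every unfolding rank, so rank(T) ≥ 2. (Flattening ranks never certify an upper bound on CP rank; for that we must actually write T with 2 rank-1 terms.)
Upper bound — finding two terms. Write S_k = T[:,:,k] for the frontal slices: S₀ = [[-18, 6], [-12, -26]], S₁ = [[18, 18], [12, 2]], S₂ = [[-9, -18], [-6, 8]].
If T = a₁ ⊗ b₁ ⊗ c₁ + a₂ ⊗ b₂ ⊗ c₂ then each S_k = c₁[k]·a₁b₁ᵀ + c₂[k]·a₂b₂ᵀ. S₀ and S₁ are linearly independent, so a₁b₁ᵀ and a₂b₂ᵀ must span the same plane of matrices: they are the rank-1 matrices of the form x·S₀ + y·S₁.
det(x·S₀ + y·S₁) is 540·x² − 360·xy − 180·y² = 180·(x − y)(3·x + y), vanishing at (x:y) = (1:1) and (1:-3).
M₁ = S₀ + S₁ = [[0, 24], [0, -24]] = 24·(1, -1)(0, 1)ᵀ and M₂ = S₀ − 3·S₁ = [[-72, -48], [-48, -32]] = (-8)·(3, 2)(3, 2)ᵀ, so take a₁ = (1, -1), b₁ = (0, 1), a₂ = (3, 2), b₂ = (3, 2).
Each slice is an integer combination of E₁ = a₁b₁ᵀ and E₂ = a₂b₂ᵀ: S₀ = 18·E₁ − 2·E₂, S₁ = 6·E₁ + 2·E₂, S₂ = −12·E₁ − E₂; reading off coefficients, c₁ = (18, 6, -12) and c₂ = (-2, 2, -1).
Hence T = (1, -1) ⊗ (0, 1) ⊗ (18, 6, -12) + (3, 2) ⊗ (3, 2) ⊗ (-2, 2, -1), so rank(T) ≤ 2.
These bounds meet, so rank(T) = 2.

2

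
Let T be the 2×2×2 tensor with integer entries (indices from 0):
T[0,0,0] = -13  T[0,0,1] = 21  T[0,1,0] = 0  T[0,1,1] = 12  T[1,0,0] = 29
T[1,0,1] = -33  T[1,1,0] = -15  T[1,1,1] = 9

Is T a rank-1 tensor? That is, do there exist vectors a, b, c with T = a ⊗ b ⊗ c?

The mode-3 unfolding of T (rows indexed by k, columns by (i,j) = (0,0), (0,1), (1,0), (1,1)) is [[-13, 0, 29, -15], [21, 12, -33, 9]].
There the 2×2 minor on rows k ∈ {0, 1}, columns (i,j) ∈ {(0,0), (0,1)} is det [[-13, 0], [21, 12]] = -156 ≠ 0, so this unfolding has rank ≥ 2; CP rank is at least every unfolding rank, so rank(T) ≥ 2.
In particular rank(T) ≥ 2 > 1, so T is not rank-1.

No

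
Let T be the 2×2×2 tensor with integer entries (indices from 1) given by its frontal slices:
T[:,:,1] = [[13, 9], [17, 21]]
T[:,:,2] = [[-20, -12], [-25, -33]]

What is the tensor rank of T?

2

Lower bound: the mode-3 unfolding of T (rows indexed by k, columns by (i,j) = (1,1), (1,2), (2,1), (2,2)) is [[13, 9, 17, 21], [-20, -12, -25, -33]].
There the 2×2 minor on rows k ∈ {1, 2}, columns (i,j) ∈ {(1,1), (1,2)} is det [[13, 9], [-20, -12]] = 24 ≠ 0, so this unfolding has rank ≥ 2; CP rank is at least every unfolding rank, so rank(T) ≥ 2. (Unfolding ranks only ever bound the CP rank from below — rank(T) can be strictly larger than all of them — so the matching upper bound has to come from an explicit 2-term decomposition.)
Upper bound — finding two terms. Write S_k = T[:,:,k] for the frontal slices: S₁ = [[13, 9], [17, 21]], S₂ = [[-20, -12], [-25, -33]].
If T = a₁ ⊗ b₁ ⊗ c₁ + a₂ ⊗ b₂ ⊗ c₂ then each S_k = c₁[k]·a₁b₁ᵀ + c₂[k]·a₂b₂ᵀ. S₁ and S₂ are linearly independent, so a₁b₁ᵀ and a₂b₂ᵀ must span the same plane of matrices: they are the rank-1 matrices of the form x·S₁ + y·S₂.
det(x·S₁ + y·S₂) is 120·x² − 420·xy + 360·y² = 60·(2·x − 3·y)(x − 2·y), vanishing at (x:y) = (3:2) and (2:1).
M₁ = 3·S₁ + 2·S₂ = [[-1, 3], [1, -3]] = −[1, -1][1, -3]ᵀ and M₂ = 2·S₁ + S₂ = [[6, 6], [9, 9]] = 3·[2, 3][1, 1]ᵀ, so take a₁ = [1, -1], b₁ = [1, -3], a₂ = [2, 3], b₂ = [1, 1].
Each slice is an integer combination of E₁ = a₁b₁ᵀ and E₂ = a₂b₂ᵀ: S₁ = E₁ + 6·E₂, S₂ = −2·E₁ − 9·E₂; reading off coefficients, c₁ = [1, -2] and c₂ = [6, -9].
Hence T = [1, -1] ⊗ [1, -3] ⊗ [1, -2] + [2, 3] ⊗ [1, 1] ⊗ [6, -9], so rank(T) ≤ 2.
These bounds meet, so rank(T) = 2.
Check entry T[1,2,1] = 9: (1)·(-3)·(1) + (2)·(1)·(6) = 9.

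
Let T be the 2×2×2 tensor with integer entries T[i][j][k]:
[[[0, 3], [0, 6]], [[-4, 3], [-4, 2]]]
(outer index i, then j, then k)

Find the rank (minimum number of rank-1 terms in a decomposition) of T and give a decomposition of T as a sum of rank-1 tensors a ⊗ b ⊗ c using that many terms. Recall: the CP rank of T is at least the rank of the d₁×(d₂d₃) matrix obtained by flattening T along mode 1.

rank(T) = 2

Lower bound: the mode-1 unfolding of T (rows indexed by i, columns by (j,k) = (0,0), (0,1), (1,0), (1,1)) is [[0, 3, 0, 6], [-4, 3, -4, 2]].
There the 2×2 minor on rows i ∈ {0, 1}, columns (j,k) ∈ {(0,0), (0,1)} is det [[0, 3], [-4, 3]] = 12 ≠ 0, so this unfolding has rank ≥ 2; CP rank is at least every unfolding rank, so rank(T) ≥ 2. (Unfolding ranks only ever bound the CP rank from below — rank(T) can be strictly larger than all of them — so the matching upper bound has to come from an explicit 2-term decomposition.)
Upper bound — finding two terms. Write S_k = T[:,:,k] for the frontal slices: S₀ = [[0, 0], [-4, -4]], S₁ = [[3, 6], [3, 2]].
If T = a₁ ⊗ b₁ ⊗ c₁ + a₂ ⊗ b₂ ⊗ c₂ then each S_k = c₁[k]·a₁b₁ᵀ + c₂[k]·a₂b₂ᵀ. S₀ and S₁ are linearly independent, so a₁b₁ᵀ and a₂b₂ᵀ must span the same plane of matrices: they are the rank-1 matrices of the form x·S₀ + y·S₁.
det(x·S₀ + y·S₁) is 12·xy − 12·y² = 12·(x − y)(y), vanishing at (x:y) = (1:1) and (1:0).
M₁ = S₀ + S₁ = [[3, 6], [-1, -2]] = [3, -1][1, 2]ᵀ and M₂ = S₀ = [[0, 0], [-4, -4]] = (-4)·[0, 1][1, 1]ᵀ, so take a₁ = [3, -1], b₁ = [1, 2], a₂ = [0, 1], b₂ = [1, 1].
Each slice is an integer combination of E₁ = a₁b₁ᵀ and E₂ = a₂b₂ᵀ: S₀ = −4·E₂, S₁ = E₁ + 4·E₂; reading off coefficients, c₁ = [0, 1] and c₂ = [-4, 4].
Hence T = [3, -1] ⊗ [1, 2] ⊗ [0, 1] + [0, 1] ⊗ [1, 1] ⊗ [-4, 4], so rank(T) ≤ 2.
These bounds meet, so rank(T) = 2.
Check entry T[1,1,1] = 2: (-1)·(2)·(1) + (1)·(1)·(4) = 2.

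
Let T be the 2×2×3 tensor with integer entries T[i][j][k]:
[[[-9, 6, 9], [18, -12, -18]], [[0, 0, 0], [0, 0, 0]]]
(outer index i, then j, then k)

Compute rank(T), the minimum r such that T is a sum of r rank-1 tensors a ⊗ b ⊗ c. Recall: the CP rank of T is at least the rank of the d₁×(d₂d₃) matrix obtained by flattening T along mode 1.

Lower bound: T ≠ 0 (e.g. T[0,0,0] = -9), so rank(T) ≥ 1.
Upper bound: if T = a ⊗ b ⊗ c then every fibre of T is a multiple of the corresponding factor, so read the factors off the fibres through the nonzero entry T[0,0,0] = -9.
The mode-1 fibre T[:,0,0] = [-9, 0] gives a = [1, 0] (primitive direction); the mode-2 fibre T[0,:,0] = [-9, 18] gives b = [1, -2]; then c[k] = T[0,0,k] / (a[0]·b[0]) = [-9, 6, 9] / 1 = [-9, 6, 9].
Expanding [1, 0] ⊗ [1, -2] ⊗ [-9, 6, 9] reproduces all 12 entries of T, so T = [1, 0] ⊗ [1, -2] ⊗ [-9, 6, 9] and rank(T) ≤ 1.
These bounds meet, so rank(T) = 1.

1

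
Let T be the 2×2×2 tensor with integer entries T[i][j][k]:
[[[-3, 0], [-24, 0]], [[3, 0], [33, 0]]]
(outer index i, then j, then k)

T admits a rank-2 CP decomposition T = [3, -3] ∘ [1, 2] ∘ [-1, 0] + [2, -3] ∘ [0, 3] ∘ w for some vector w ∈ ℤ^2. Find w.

Subtract the known terms from T to get the rank-1 residual R = [2, -3] ∘ [0, 3] ∘ w, so R[i,j,k] = a[i]·b[j]·w[k]. Pick indices with nonzero a[0]·b[1] = (2)·(3) = 6. Only the fibre through (0,1,·) is needed: R[0,1,:] = T[0,1,:] − Σₗ aₗ[0]bₗ[1]cₗ = [-24, 0] − (3)·(2)·[-1, 0] = [-18, 0]. Then w[k] = R[0,1,k] / 6 for each k, giving w = [-18, 0] / 6 = [-3, 0].

w = [-3, 0]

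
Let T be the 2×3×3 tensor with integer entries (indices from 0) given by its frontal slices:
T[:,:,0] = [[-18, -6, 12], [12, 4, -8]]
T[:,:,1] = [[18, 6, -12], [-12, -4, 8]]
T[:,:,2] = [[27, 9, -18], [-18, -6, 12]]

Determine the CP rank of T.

1

Lower bound: T ≠ 0 (e.g. T[0,0,0] = -18), so rank(T) ≥ 1.
Upper bound: if T = a ⊗ b ⊗ c then every fibre of T is a multiple of the corresponding factor, so read the factors off the fibres through the nonzero entry T[0,0,0] = -18.
The mode-1 fibre T[:,0,0] = [-18, 12] gives a = (3, -2) (primitive direction); the mode-2 fibre T[0,:,0] = [-18, -6, 12] gives b = (3, 1, -2); then c[k] = T[0,0,k] / (a[0]·b[0]) = [-18, 18, 27] / 9 = (-2, 2, 3).
Expanding (3, -2) ⊗ (3, 1, -2) ⊗ (-2, 2, 3) reproduces all 18 entries of T, so T = (3, -2) ⊗ (3, 1, -2) ⊗ (-2, 2, 3) and rank(T) ≤ 1.
These bounds meet, so rank(T) = 1.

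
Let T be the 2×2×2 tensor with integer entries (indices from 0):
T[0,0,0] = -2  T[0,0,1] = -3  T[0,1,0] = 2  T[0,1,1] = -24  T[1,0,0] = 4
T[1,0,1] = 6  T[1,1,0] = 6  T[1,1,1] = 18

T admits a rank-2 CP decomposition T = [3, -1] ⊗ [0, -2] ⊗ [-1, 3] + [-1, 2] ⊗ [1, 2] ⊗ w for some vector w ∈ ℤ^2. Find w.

w = [2, 3]

Subtract the known terms from T to get the rank-1 residual R = [-1, 2] ⊗ [1, 2] ⊗ w, so R[i,j,k] = a[i]·b[j]·w[k]. Pick indices with nonzero a[0]·b[0] = (-1)·(1) = -1. Only the fibre through (0,0,·) is needed: R[0,0,:] = T[0,0,:] − Σₗ aₗ[0]bₗ[0]cₗ = [-2, -3] − (3)·(0)·[-1, 3] = [-2, -3]. Then w[k] = R[0,0,k] / -1 for each k, giving w = [-2, -3] / -1 = [2, 3].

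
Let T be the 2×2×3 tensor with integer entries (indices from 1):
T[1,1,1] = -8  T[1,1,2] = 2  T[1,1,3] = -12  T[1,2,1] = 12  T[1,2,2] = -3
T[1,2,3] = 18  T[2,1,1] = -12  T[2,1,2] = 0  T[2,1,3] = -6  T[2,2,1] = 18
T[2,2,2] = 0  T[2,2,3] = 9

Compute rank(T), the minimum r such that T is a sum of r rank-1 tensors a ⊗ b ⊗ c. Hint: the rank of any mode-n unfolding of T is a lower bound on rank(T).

Lower bound: the mode-1 unfolding of T (rows indexed by i, columns by (j,k) = (1,1), (1,2), (1,3), (2,1), (2,2), (2,3)) is [[-8, 2, -12, 12, -3, 18], [-12, 0, -6, 18, 0, 9]].
There the 2×2 minor on rows i ∈ {1, 2}, columns (j,k) ∈ {(1,1), (1,2)} is det [[-8, 2], [-12, 0]] = 24 ≠ 0, so this unfolding has rank ≥ 2; CP rank is at least every unfolding rank, so rank(T) ≥ 2. (Flattening ranks never certify an upper bound on CP rank; for that we must actually write T with 2 rank-1 terms.)
Upper bound — finding two terms. Every mode-2 slice of T is a multiple of one matrix: T[:,j,:] = b[j]·M with b = (2, -3) and M = [[-4, 1, -6], [-6, 0, -3]] (rows indexed by i, columns by k). So it suffices to write M as a sum of two rank-1 matrices.
Splitting M by its rows (i = 1, 2), M = (1, 0)(-4, 1, -6)ᵀ + (0, 1)(-6, 0, -3)ᵀ.
Hence T = (1, 0) ⊗ (2, -3) ⊗ (-4, 1, -6) + (0, 1) ⊗ (2, -3) ⊗ (-6, 0, -3), so rank(T) ≤ 2.
These bounds meet, so rank(T) = 2.

2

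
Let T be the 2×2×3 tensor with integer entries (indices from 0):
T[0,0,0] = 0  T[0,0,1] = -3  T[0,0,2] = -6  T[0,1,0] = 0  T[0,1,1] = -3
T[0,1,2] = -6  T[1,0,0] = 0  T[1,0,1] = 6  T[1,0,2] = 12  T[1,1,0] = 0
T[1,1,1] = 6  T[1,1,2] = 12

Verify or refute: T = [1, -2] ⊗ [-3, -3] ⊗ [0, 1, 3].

No

Reconstruct entry (0,0,2) from the claimed factors: Σₗ aₗ[0]bₗ[0]cₗ[2] = (1)·(-3)·(3) = -9, but T[0,0,2] = -6. The claim is false.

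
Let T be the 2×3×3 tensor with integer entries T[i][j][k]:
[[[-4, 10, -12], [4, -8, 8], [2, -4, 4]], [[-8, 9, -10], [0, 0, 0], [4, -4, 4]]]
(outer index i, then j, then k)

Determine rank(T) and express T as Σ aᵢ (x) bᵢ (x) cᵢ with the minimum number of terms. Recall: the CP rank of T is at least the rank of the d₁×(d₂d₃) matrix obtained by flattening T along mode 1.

rank(T) = 3

Lower bound: the mode-2 unfolding of T (rows indexed by j, columns by (i,k) = (0,0), (0,1), (0,2), (1,0), (1,1), (1,2)) is [[-4, 10, -12, -8, 9, -10], [4, -8, 8, 0, 0, 0], [2, -4, 4, 4, -4, 4]].
There the 3×3 minor on rows j ∈ {0, 1, 2}, columns (i,k) ∈ {(0,0), (0,1), (1,0)} is det [[-4, 10, -8], [4, -8, 0], [2, -4, 4]] = -32 ≠ 0, so this unfolding has rank ≥ 3; CP rank is at least every unfolding rank, so rank(T) ≥ 3. (Unfolding ranks only ever bound the CP rank from below — rank(T) can be strictly larger than all of them — so the matching upper bound has to come from an explicit 3-term decomposition.)
Upper bound: T is a sum of 3 rank-1 terms, T = (0, 1) (x) (2, 0, -1) (x) (-4, 4, -4) + (1, 0) (x) (2, -2, -1) (x) (-2, 4, -4) + (2, 1) (x) (1, 0, 0) (x) (0, 1, -2) (written with every a and b primitive with positive leading entry and the scale carried by c; CP decompositions are not unique, and this one is verified by expanding entrywise), so rank(T) ≤ 3.
These bounds meet, so rank(T) = 3.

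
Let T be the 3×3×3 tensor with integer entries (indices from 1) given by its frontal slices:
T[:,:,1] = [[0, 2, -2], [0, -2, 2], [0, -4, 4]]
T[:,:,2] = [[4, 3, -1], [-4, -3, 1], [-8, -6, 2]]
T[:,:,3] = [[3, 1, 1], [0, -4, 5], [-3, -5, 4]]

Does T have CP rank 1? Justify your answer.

No

The mode-3 unfolding of T (rows indexed by k, columns by (i,j) = (1,1), (1,2), (1,3), (2,1), (2,2), (2,3), (3,1), (3,2), (3,3)) is [[0, 2, -2, 0, -2, 2, 0, -4, 4], [4, 3, -1, -4, -3, 1, -8, -6, 2], [3, 1, 1, 0, -4, 5, -3, -5, 4]].
There the 3×3 minor on rows k ∈ {1, 2, 3}, columns (i,j) ∈ {(1,1), (1,2), (1,3)} is det [[0, 2, -2], [4, 3, -1], [3, 1, 1]] = -4 ≠ 0, so this unfolding has rank ≥ 3; CP rank is at least every unfolding rank, so rank(T) ≥ 3.
In particular rank(T) ≥ 3 > 1, so T is not rank-1.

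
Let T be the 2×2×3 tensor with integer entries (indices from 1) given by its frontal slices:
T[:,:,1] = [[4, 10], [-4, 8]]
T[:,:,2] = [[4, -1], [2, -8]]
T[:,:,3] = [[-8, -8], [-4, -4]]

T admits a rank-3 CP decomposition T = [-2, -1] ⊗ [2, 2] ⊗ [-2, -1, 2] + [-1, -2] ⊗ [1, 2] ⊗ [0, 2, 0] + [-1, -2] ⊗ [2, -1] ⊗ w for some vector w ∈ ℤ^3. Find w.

w = [2, -1, 0]

Subtract the known terms from T to get the rank-1 residual R = [-1, -2] ⊗ [2, -1] ⊗ w, so R[i,j,k] = a[i]·b[j]·w[k]. Pick indices with nonzero a[1]·b[1] = (-1)·(2) = -2. Only the fibre through (1,1,·) is needed: R[1,1,:] = T[1,1,:] − Σₗ aₗ[1]bₗ[1]cₗ = [4, 4, -8] − (-2)·(2)·[-2, -1, 2] − (-1)·(1)·[0, 2, 0] = [-4, 2, 0]. Then w[k] = R[1,1,k] / -2 for each k, giving w = [-4, 2, 0] / -2 = [2, -1, 0].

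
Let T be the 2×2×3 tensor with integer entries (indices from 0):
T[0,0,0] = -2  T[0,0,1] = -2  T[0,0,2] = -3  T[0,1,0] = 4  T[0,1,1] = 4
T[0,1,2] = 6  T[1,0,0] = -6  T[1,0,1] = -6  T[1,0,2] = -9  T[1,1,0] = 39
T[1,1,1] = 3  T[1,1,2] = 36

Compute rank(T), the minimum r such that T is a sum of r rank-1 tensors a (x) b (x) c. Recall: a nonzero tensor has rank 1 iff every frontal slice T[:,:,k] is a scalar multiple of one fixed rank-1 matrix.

2

Lower bound: the mode-1 unfolding of T (rows indexed by i, columns by (j,k) = (0,0), (0,1), (0,2), (1,0), (1,1), (1,2)) is [[-2, -2, -3, 4, 4, 6], [-6, -6, -9, 39, 3, 36]].
There the 2×2 minor on rows i ∈ {0, 1}, columns (j,k) ∈ {(0,0), (1,0)} is det [[-2, 4], [-6, 39]] = -54 ≠ 0, so this unfolding has rank ≥ 2; CP rank is at least every unfolding rank, so rank(T) ≥ 2. (Unfolding ranks only ever bound the CP rank from below — rank(T) can be strictly larger than all of them — so the matching upper bound has to come from an explicit 2-term decomposition.)
Upper bound — finding two terms. Write S_k = T[:,:,k] for the frontal slices: S₀ = [[-2, 4], [-6, 39]], S₁ = [[-2, 4], [-6, 3]], S₂ = [[-3, 6], [-9, 36]].
If T = a₁ (x) b₁ (x) c₁ + a₂ (x) b₂ (x) c₂ then each S_k = c₁[k]·a₁b₁ᵀ + c₂[k]·a₂b₂ᵀ. S₀ and S₁ are linearly independent, so a₁b₁ᵀ and a₂b₂ᵀ must span the same plane of matrices: they are the rank-1 matrices of the form x·S₀ + y·S₁.
det(x·S₀ + y·S₁) is −54·x² − 36·xy + 18·y² = (-18)·(3·x − y)(x + y), vanishing at (x:y) = (1:3) and (1:-1).
M₁ = S₀ + 3·S₁ = [[-8, 16], [-24, 48]] = (-8)·[1, 3][1, -2]ᵀ and M₂ = S₀ − S₁ = [[0, 0], [0, 36]] = 36·[0, 1][0, 1]ᵀ, so take a₁ = [1, 3], b₁ = [1, -2], a₂ = [0, 1], b₂ = [0, 1].
Each slice is an integer combination of E₁ = a₁b₁ᵀ and E₂ = a₂b₂ᵀ: S₀ = −2·E₁ + 27·E₂, S₁ = −2·E₁ − 9·E₂, S₂ = −3·E₁ + 18·E₂; reading off coefficients, c₁ = [-2, -2, -3] and c₂ = [27, -9, 18].
Hence T = [1, 3] (x) [1, -2] (x) [-2, -2, -3] + [0, 1] (x) [0, 1] (x) [27, -9, 18], so rank(T) ≤ 2.
These bounds meet, so rank(T) = 2.
Check entry T[0,1,1] = 4: (1)·(-2)·(-2) + (0)·(1)·(-9) = 4.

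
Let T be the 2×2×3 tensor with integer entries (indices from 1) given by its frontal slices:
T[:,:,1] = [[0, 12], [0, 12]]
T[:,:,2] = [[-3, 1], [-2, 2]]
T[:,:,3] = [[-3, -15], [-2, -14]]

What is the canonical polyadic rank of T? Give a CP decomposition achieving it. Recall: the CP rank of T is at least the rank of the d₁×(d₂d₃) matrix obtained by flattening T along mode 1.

rank(T) = 2

Lower bound: in the mode-2 unfolding of T (rows indexed by j, columns by (i,k)) the 2×2 minor on rows j ∈ {1, 2}, columns (i,k) ∈ {(1,1), (1,2)} is det [[0, -3], [12, 1]] = 36 ≠ 0, so that unfolding has rank ≥ 2 and hence rank(T) ≥ 2 (CP rank is at least every unfolding rank, though it can be larger).
Upper bound: with S_k = T[:,:,k], the two rank-1 terms a₁b₁ᵀ, a₂b₂ᵀ are the rank-1 members of the pencil x·S₁ + y·S₂.
det(x·S₁ + y·S₂) is −12·xy − 4·y² = (-4)·(y)(3·x + y), vanishing at (x:y) = (1:0) and (1:-3).
M₁ = S₁ = [[0, 12], [0, 12]] = 12·[1, 1][0, 1]ᵀ and M₂ = S₁ − 3·S₂ = [[9, 9], [6, 6]] = 3·[3, 2][1, 1]ᵀ, so take a₁ = [1, 1], b₁ = [0, 1], a₂ = [3, 2], b₂ = [1, 1].
Each slice is an integer combination of E₁ = a₁b₁ᵀ and E₂ = a₂b₂ᵀ: S₁ = 12·E₁, S₂ = 4·E₁ − E₂, S₃ = −12·E₁ − E₂; reading off coefficients, c₁ = [12, 4, -12] and c₂ = [0, -1, -1].
Hence T = [1, 1] ⊗ [0, 1] ⊗ [12, 4, -12] + [3, 2] ⊗ [1, 1] ⊗ [0, -1, -1], so rank(T) ≤ 2.
These bounds meet, so rank(T) = 2.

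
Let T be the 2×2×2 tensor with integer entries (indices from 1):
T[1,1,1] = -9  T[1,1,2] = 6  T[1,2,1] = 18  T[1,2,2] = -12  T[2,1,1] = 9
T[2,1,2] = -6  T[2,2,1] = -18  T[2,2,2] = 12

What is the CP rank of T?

1

Lower bound: T ≠ 0 (e.g. T[1,1,1] = -9), so rank(T) ≥ 1.
Upper bound: the mode-1 fibre T[:,1,1] = [-9, 9] gives a = (1, -1) (primitive direction); the mode-2 fibre T[1,:,1] = [-9, 18] gives b = (1, -2); then c[k] = T[1,1,k] / (a[1]·b[1]) = [-9, 6] / 1 = (-9, 6).
Expanding (1, -1) ∘ (1, -2) ∘ (-9, 6) reproduces all 8 entries of T, so T = (1, -1) ∘ (1, -2) ∘ (-9, 6) and rank(T) ≤ 1.
These bounds meet, so rank(T) = 1.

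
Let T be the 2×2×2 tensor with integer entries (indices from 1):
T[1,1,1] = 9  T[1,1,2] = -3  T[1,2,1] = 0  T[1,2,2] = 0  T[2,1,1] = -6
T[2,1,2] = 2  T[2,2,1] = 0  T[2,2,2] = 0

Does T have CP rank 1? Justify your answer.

If T = a ⊗ b ⊗ c then every fibre of T is a multiple of the corresponding factor, so read the factors off the fibres through the nonzero entry T[1,1,1] = 9.
The mode-1 fibre T[:,1,1] = [9, -6] gives a = [3, -2] (primitive direction); the mode-2 fibre T[1,:,1] = [9, 0] gives b = [1, 0]; then c[k] = T[1,1,k] / (a[1]·b[1]) = [9, -3] / 3 = [3, -1].
Expanding [3, -2] ⊗ [1, 0] ⊗ [3, -1] reproduces all 8 entries of T, so T = [3, -2] ⊗ [1, 0] ⊗ [3, -1] and rank(T) ≤ 1.
Equivalently every frontal slice T[:,:,k] is c[k] times the rank-1 matrix [3, -2] ⊗ [1, 0]. So T has rank 1 (it is nonzero).

Yes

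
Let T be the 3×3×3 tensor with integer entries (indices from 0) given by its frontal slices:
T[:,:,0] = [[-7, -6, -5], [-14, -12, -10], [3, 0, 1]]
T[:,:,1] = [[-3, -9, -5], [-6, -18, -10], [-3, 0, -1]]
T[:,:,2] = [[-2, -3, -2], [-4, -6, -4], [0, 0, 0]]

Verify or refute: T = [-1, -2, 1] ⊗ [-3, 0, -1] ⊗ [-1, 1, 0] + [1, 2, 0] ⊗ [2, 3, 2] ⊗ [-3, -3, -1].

Reconstruct entry (0,0,0) from the claimed factors: Σₗ aₗ[0]bₗ[0]cₗ[0] = (-1)·(-3)·(-1) + (1)·(2)·(-3) = -9, but T[0,0,0] = -7. The claim is false.

No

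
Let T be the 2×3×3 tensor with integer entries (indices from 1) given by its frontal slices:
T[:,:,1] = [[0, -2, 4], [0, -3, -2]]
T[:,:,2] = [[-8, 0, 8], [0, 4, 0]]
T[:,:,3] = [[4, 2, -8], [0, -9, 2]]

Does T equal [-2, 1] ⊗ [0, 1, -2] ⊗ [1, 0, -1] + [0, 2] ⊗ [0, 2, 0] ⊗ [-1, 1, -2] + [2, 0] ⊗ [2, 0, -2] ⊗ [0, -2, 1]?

Yes

Reconstruct entrywise from the claimed factors. For example, T[1,3,2] = 8 and Σₗ aₗ[1]bₗ[3]cₗ[2] = (-2)·(-2)·(0) + (0)·(0)·(1) + (2)·(-2)·(-2) = 8; checking all 18 entries, every one matches. The claim holds.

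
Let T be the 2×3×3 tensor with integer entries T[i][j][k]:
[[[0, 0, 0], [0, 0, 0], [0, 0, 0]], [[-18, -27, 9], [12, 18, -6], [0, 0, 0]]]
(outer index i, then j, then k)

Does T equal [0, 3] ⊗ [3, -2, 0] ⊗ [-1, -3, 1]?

Reconstruct entry (1,0,0) from the claimed factors: Σₗ aₗ[1]bₗ[0]cₗ[0] = (3)·(3)·(-1) = -9, but T[1,0,0] = -18. The claim is false.

No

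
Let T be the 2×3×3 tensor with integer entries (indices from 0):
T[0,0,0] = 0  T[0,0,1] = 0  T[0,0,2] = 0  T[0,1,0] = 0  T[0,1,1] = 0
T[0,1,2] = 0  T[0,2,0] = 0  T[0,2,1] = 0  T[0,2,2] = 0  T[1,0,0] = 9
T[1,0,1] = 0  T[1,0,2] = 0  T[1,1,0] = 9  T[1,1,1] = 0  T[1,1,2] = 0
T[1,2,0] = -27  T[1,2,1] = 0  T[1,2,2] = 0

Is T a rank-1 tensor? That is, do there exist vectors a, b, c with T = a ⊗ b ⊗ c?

If T = a ⊗ b ⊗ c then every fibre of T is a multiple of the corresponding factor, so read the factors off the fibres through the nonzero entry T[1,0,0] = 9.
The mode-1 fibre T[:,0,0] = [0, 9] gives a = (0, 1) (primitive direction); the mode-2 fibre T[1,:,0] = [9, 9, -27] gives b = (1, 1, -3); then c[k] = T[1,0,k] / (a[1]·b[0]) = [9, 0, 0] / 1 = (9, 0, 0).
Expanding (0, 1) ⊗ (1, 1, -3) ⊗ (9, 0, 0) reproduces all 18 entries of T, so T = (0, 1) ⊗ (1, 1, -3) ⊗ (9, 0, 0) and rank(T) ≤ 1.
Equivalently every frontal slice T[:,:,k] is c[k] times the rank-1 matrix (0, 1) ⊗ (1, 1, -3). So T has rank 1 (it is nonzero).

Yes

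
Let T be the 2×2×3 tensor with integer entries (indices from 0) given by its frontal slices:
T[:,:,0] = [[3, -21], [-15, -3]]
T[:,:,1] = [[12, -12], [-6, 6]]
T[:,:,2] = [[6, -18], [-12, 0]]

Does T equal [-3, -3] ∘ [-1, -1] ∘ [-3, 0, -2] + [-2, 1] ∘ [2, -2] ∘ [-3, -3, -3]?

Yes

Reconstruct entrywise from the claimed factors. For example, T[1,1,0] = -3 and Σₗ aₗ[1]bₗ[1]cₗ[0] = (-3)·(-1)·(-3) + (1)·(-2)·(-3) = -3; checking all 12 entries, every one matches. The claim holds.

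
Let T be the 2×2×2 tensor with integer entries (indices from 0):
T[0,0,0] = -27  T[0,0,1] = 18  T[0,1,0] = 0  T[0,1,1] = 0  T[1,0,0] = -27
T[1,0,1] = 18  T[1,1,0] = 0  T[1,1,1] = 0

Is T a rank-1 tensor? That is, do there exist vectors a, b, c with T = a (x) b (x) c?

If T = a (x) b (x) c then every fibre of T is a multiple of the corresponding factor, so read the factors off the fibres through the nonzero entry T[0,0,0] = -27.
The mode-1 fibre T[:,0,0] = [-27, -27] gives a = [1, 1] (primitive direction); the mode-2 fibre T[0,:,0] = [-27, 0] gives b = [1, 0]; then c[k] = T[0,0,k] / (a[0]·b[0]) = [-27, 18] / 1 = [-27, 18].
Expanding [1, 1] (x) [1, 0] (x) [-27, 18] reproduces all 8 entries of T, so T = [1, 1] (x) [1, 0] (x) [-27, 18] and rank(T) ≤ 1.
Equivalently every frontal slice T[:,:,k] is c[k] times the rank-1 matrix [1, 1] (x) [1, 0]. So T has rank 1 (it is nonzero).

Yes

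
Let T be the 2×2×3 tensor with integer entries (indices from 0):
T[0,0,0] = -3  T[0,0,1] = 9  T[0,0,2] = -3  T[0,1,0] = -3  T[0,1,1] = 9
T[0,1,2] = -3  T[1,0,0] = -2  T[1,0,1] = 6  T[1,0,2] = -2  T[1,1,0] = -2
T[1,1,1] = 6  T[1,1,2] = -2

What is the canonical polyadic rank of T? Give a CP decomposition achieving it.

Lower bound: T ≠ 0 (e.g. T[0,0,0] = -3), so rank(T) ≥ 1.
Upper bound: if T = a (x) b (x) c then every fibre of T is a multiple of the corresponding factor, so read the factors off the fibres through the nonzero entry T[0,0,0] = -3.
The mode-1 fibre T[:,0,0] = [-3, -2] gives a = [3, 2] (primitive direction); the mode-2 fibre T[0,:,0] = [-3, -3] gives b = [1, 1]; then c[k] = T[0,0,k] / (a[0]·b[0]) = [-3, 9, -3] / 3 = [-1, 3, -1].
Expanding [3, 2] (x) [1, 1] (x) [-1, 3, -1] reproduces all 12 entries of T, so T = [3, 2] (x) [1, 1] (x) [-1, 3, -1] and rank(T) ≤ 1.
These bounds meet, so rank(T) = 1.

rank(T) = 1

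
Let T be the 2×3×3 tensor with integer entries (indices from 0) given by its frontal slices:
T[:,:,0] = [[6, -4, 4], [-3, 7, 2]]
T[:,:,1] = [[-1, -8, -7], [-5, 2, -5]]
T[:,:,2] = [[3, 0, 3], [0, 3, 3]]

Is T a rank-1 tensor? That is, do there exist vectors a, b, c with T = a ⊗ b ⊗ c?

The mode-2 unfolding of T (rows indexed by j, columns by (i,k) = (0,0), (0,1), (0,2), (1,0), (1,1), (1,2)) is [[6, -1, 3, -3, -5, 0], [-4, -8, 0, 7, 2, 3], [4, -7, 3, 2, -5, 3]].
There the 3×3 minor on rows j ∈ {0, 1, 2}, columns (i,k) ∈ {(0,0), (0,1), (0,2)} is det [[6, -1, 3], [-4, -8, 0], [4, -7, 3]] = 24 ≠ 0, so this unfolding has rank ≥ 3; CP rank is at least every unfolding rank, so rank(T) ≥ 3.
In particular rank(T) ≥ 3 > 1, so T is not rank-1.

No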